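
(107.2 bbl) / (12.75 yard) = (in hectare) 0.0001462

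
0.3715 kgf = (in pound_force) 0.819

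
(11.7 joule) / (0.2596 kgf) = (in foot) 15.08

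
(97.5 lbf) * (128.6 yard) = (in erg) 5.1e+11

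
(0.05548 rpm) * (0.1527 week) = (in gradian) 3.416e+04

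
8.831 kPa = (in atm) 0.08716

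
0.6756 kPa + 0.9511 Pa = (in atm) 0.006677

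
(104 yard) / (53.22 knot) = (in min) 0.05789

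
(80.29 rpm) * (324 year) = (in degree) 4.922e+12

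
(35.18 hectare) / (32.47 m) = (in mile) 6.732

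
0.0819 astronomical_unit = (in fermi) 1.225e+25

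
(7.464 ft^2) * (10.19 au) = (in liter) 1.057e+15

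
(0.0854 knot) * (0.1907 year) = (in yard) 2.889e+05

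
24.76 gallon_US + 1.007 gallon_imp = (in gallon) 25.97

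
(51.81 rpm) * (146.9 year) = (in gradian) 1.6e+12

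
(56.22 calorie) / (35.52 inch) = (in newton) 260.7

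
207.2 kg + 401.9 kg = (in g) 6.091e+05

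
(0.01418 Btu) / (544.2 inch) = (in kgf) 0.1104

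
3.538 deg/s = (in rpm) 0.5897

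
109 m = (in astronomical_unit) 7.286e-10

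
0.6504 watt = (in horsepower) 0.0008722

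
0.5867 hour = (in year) 6.697e-05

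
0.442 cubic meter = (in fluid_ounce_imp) 1.556e+04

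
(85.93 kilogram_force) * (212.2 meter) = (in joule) 1.788e+05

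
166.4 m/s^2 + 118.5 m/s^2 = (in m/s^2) 284.9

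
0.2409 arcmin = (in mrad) 0.07007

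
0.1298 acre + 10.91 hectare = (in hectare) 10.96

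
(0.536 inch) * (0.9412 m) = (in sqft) 0.1379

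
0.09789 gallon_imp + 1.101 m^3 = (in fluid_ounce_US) 3.724e+04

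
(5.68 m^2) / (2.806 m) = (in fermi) 2.024e+15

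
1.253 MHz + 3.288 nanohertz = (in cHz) 1.253e+08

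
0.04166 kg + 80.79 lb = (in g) 3.669e+04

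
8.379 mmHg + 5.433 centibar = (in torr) 49.13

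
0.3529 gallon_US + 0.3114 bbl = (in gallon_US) 13.43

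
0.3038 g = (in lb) 0.0006698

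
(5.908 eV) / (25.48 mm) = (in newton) 3.715e-17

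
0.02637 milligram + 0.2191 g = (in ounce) 0.007729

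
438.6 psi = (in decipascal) 3.024e+07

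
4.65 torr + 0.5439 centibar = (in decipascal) 1.164e+04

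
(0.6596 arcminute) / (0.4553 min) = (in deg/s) 0.0004024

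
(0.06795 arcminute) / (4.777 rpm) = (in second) 3.951e-05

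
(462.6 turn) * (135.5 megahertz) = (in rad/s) 3.938e+11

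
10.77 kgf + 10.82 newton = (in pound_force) 26.18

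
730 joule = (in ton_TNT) 1.745e-07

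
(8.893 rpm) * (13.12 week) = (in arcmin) 2.54e+10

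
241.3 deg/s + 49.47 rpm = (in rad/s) 9.392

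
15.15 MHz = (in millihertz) 1.515e+10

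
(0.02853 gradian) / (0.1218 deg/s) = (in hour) 5.856e-05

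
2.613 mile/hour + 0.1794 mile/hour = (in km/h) 4.494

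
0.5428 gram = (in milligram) 542.8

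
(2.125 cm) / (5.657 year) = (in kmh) 4.288e-10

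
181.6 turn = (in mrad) 1.141e+06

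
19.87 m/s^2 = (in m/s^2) 19.87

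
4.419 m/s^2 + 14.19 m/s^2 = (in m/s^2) 18.61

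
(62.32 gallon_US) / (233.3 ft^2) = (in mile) 6.763e-06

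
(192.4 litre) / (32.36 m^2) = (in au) 3.974e-14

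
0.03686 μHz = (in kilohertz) 3.686e-11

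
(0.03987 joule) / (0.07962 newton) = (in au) 3.347e-12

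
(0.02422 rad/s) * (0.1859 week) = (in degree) 1.56e+05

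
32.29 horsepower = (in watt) 2.408e+04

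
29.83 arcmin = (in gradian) 0.5524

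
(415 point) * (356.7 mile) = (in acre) 20.77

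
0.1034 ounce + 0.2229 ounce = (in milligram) 9250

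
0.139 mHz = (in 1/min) 0.00834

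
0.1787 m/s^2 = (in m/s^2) 0.1787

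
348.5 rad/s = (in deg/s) 1.997e+04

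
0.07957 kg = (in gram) 79.57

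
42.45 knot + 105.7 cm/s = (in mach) 0.06724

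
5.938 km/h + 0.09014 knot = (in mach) 0.00498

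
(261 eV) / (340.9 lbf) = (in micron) 2.758e-14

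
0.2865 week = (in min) 2888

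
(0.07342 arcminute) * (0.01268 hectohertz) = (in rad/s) 2.708e-05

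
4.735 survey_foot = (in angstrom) 1.443e+10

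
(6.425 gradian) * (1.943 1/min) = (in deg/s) 0.1873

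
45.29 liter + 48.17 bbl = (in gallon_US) 2035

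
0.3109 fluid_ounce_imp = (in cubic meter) 8.834e-06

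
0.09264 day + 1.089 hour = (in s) 1.192e+04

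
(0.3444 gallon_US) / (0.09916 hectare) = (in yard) 1.438e-06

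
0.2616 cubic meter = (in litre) 261.6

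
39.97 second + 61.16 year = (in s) 1.929e+09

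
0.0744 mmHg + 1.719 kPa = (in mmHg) 12.97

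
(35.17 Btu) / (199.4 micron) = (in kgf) 1.898e+07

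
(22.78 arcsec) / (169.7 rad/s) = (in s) 6.508e-07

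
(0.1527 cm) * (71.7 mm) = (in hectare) 1.095e-08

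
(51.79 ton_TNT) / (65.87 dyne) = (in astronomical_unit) 2199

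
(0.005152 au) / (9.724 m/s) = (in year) 2.513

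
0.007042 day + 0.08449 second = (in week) 0.001006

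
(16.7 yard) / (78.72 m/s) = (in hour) 5.388e-05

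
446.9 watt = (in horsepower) 0.5993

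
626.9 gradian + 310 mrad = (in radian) 10.16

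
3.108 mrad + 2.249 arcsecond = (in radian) 0.003119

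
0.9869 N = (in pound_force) 0.2219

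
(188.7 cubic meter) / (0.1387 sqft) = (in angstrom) 1.464e+14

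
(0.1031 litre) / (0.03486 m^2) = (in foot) 0.009703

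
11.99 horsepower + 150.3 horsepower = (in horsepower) 162.3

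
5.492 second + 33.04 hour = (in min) 1982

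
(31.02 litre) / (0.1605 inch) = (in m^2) 7.609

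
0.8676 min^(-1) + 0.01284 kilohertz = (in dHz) 128.5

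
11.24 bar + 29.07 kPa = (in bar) 11.53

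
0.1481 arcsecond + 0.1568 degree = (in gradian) 0.1743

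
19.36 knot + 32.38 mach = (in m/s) 1.104e+04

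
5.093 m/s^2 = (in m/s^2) 5.093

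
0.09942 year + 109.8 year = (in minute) 5.776e+07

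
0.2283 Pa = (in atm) 2.253e-06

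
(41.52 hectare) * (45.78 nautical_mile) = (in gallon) 9.3e+12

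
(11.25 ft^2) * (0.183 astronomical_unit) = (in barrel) 1.8e+11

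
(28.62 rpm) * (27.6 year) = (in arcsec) 5.381e+14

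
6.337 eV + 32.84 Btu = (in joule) 3.465e+04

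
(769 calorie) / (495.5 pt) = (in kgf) 1877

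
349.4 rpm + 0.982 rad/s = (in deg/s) 2153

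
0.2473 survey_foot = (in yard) 0.08243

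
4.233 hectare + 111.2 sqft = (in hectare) 4.234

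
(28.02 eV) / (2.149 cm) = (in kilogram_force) 2.13e-17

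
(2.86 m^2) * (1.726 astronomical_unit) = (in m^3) 7.385e+11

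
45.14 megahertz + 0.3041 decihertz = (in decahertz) 4.514e+06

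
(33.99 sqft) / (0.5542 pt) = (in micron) 1.615e+10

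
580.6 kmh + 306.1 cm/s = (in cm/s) 1.643e+04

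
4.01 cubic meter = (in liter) 4010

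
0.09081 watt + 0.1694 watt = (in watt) 0.2602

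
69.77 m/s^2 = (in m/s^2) 69.77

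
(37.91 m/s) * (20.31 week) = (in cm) 4.657e+10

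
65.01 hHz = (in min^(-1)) 3.901e+05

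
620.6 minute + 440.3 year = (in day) 1.607e+05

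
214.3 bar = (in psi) 3108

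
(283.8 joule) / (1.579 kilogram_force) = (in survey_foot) 60.13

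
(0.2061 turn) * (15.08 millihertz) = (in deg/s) 1.119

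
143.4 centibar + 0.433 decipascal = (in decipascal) 1.434e+06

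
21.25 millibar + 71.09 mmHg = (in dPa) 1.16e+05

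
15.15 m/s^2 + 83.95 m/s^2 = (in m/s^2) 99.1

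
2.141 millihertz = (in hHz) 2.141e-05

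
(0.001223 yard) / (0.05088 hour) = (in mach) 1.793e-08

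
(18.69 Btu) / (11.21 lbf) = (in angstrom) 3.955e+12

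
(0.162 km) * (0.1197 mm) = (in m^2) 0.01939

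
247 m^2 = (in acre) 0.06104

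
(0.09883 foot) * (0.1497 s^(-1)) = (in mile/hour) 0.01009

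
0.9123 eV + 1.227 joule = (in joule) 1.227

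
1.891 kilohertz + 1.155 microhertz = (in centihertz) 1.891e+05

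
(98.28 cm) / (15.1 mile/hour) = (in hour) 4.044e-05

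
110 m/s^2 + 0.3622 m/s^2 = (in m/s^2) 110.4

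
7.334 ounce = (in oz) 7.334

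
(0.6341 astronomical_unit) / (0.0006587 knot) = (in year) 8.877e+06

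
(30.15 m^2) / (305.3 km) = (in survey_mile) 6.136e-08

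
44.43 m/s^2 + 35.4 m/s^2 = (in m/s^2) 79.83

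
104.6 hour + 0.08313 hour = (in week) 0.6231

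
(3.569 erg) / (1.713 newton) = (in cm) 2.083e-05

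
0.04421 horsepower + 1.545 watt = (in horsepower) 0.04628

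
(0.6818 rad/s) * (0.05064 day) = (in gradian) 1.899e+05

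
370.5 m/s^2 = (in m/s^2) 370.5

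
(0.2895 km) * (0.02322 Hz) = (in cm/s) 672.2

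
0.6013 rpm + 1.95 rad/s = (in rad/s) 2.013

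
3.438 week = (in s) 2.079e+06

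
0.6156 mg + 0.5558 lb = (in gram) 252.1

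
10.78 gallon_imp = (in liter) 49.01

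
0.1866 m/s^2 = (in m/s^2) 0.1866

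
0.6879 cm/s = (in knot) 0.01337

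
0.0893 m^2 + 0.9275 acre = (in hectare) 0.3754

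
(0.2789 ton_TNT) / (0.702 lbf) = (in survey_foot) 1.226e+09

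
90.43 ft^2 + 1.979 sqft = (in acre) 0.002121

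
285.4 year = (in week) 1.488e+04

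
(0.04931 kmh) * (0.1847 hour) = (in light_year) 9.627e-16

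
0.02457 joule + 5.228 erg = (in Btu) 2.329e-05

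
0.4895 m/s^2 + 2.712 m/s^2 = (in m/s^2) 3.202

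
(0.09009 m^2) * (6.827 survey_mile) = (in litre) 9.898e+05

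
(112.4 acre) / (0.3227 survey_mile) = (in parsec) 2.838e-14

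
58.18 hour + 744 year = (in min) 3.91e+08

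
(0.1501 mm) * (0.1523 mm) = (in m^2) 2.286e-08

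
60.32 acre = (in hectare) 24.41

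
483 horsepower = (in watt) 3.602e+05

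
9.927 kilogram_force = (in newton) 97.35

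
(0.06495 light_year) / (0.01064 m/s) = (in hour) 1.604e+13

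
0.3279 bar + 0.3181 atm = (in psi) 9.431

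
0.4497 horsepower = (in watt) 335.3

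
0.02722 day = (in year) 7.458e-05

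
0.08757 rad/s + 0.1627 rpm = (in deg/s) 5.994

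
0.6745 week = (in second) 4.079e+05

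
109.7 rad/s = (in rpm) 1048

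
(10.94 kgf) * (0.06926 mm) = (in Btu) 7.043e-06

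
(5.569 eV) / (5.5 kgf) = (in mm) 1.654e-17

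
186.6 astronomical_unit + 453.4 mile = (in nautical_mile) 1.507e+10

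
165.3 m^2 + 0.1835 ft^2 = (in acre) 0.04085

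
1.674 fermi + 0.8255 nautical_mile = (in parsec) 4.955e-14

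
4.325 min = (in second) 259.5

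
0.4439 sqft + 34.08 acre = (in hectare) 13.79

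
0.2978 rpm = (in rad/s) 0.03119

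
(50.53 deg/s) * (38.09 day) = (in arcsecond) 5.987e+11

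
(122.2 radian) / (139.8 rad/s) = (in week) 1.445e-06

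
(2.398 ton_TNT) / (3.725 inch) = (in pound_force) 2.384e+10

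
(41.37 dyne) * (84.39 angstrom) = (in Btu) 3.309e-15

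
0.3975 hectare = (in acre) 0.9822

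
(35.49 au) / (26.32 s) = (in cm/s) 2.017e+13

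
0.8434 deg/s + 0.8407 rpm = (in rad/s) 0.1028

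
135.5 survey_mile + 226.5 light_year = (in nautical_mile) 1.157e+15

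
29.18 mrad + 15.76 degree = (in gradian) 19.37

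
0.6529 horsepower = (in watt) 486.9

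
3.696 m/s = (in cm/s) 369.6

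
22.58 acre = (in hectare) 9.138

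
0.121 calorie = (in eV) 3.16e+18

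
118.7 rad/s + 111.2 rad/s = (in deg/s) 1.317e+04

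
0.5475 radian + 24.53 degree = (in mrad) 975.6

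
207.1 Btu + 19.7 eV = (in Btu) 207.1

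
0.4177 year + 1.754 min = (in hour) 3659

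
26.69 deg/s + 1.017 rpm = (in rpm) 5.465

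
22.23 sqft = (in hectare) 0.0002065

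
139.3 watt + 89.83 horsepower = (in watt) 6.713e+04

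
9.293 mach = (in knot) 6151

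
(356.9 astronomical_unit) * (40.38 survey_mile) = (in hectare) 3.47e+14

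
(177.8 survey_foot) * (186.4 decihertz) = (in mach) 2.967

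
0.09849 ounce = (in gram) 2.792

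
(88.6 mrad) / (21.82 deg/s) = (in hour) 6.462e-05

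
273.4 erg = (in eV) 1.706e+14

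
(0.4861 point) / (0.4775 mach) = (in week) 1.744e-12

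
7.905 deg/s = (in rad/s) 0.138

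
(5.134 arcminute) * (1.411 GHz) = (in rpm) 2.012e+07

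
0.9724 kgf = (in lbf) 2.144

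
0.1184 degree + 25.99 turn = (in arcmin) 5.614e+05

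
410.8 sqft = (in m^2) 38.16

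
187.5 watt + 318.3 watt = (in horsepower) 0.6783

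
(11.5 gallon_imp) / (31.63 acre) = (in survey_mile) 2.538e-10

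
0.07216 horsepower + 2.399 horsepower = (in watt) 1843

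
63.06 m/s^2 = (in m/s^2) 63.06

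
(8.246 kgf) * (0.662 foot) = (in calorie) 3.9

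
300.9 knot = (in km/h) 557.3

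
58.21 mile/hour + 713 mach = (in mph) 5.431e+05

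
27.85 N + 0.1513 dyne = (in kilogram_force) 2.84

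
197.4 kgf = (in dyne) 1.936e+08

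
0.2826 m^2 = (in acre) 6.983e-05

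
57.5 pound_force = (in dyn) 2.558e+07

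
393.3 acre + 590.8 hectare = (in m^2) 7.5e+06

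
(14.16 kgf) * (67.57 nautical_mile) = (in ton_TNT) 0.004153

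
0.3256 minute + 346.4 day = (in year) 0.949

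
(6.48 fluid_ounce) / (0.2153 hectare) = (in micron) 0.08901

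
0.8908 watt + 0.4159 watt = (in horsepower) 0.001752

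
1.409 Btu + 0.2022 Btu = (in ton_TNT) 4.063e-07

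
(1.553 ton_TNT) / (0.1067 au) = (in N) 0.4071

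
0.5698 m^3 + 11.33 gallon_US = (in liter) 612.7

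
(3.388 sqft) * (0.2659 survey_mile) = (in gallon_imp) 2.963e+04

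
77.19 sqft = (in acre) 0.001772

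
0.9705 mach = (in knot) 642.4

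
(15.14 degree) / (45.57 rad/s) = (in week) 9.588e-09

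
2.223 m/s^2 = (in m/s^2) 2.223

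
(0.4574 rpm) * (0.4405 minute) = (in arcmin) 4352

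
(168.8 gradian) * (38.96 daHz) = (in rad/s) 1033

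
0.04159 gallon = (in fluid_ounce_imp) 5.541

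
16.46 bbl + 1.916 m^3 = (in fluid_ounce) 1.533e+05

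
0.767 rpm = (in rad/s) 0.08032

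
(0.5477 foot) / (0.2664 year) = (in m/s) 1.987e-08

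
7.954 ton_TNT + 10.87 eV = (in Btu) 3.154e+07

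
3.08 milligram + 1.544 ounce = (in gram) 43.77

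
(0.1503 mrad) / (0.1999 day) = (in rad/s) 8.702e-09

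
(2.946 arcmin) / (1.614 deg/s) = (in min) 0.000507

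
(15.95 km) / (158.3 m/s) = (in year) 3.195e-06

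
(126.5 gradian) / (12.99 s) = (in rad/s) 0.153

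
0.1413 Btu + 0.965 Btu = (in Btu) 1.106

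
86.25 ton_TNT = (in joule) 3.609e+11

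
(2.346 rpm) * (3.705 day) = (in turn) 1.252e+04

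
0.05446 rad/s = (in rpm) 0.5201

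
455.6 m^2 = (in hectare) 0.04556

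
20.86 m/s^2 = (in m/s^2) 20.86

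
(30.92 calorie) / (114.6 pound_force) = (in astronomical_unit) 1.696e-12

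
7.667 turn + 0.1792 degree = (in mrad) 4.818e+04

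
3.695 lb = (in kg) 1.676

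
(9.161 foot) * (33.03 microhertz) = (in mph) 0.0002063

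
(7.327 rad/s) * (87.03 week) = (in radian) 3.857e+08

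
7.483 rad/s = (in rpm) 71.46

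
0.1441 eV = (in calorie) 5.518e-21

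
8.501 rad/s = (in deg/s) 487.1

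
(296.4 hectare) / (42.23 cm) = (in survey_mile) 4361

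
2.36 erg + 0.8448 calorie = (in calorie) 0.8448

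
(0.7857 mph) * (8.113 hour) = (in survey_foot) 3.366e+04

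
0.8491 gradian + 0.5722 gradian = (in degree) 1.279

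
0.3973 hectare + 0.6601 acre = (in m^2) 6644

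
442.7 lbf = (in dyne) 1.969e+08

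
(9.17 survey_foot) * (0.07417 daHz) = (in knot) 4.03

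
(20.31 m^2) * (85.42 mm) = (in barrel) 10.91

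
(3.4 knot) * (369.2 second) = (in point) 1.831e+06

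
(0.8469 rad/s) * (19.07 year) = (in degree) 2.918e+10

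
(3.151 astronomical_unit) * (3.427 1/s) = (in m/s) 1.615e+12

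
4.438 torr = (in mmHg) 4.438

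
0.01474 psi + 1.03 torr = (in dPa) 2390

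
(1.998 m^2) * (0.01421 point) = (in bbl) 6.3e-05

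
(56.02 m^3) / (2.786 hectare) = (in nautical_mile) 1.086e-06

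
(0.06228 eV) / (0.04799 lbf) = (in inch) 1.84e-18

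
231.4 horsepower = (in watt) 1.726e+05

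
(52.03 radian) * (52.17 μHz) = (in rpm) 0.02592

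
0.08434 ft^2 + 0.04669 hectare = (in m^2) 466.9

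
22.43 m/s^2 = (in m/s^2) 22.43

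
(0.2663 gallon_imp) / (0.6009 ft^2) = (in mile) 1.347e-05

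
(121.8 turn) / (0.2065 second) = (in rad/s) 3706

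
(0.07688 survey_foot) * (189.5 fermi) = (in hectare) 4.441e-19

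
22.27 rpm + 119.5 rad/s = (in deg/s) 6980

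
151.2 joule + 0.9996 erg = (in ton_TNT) 3.614e-08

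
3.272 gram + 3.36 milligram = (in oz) 0.1155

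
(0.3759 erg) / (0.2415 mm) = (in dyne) 15.57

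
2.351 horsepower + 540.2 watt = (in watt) 2293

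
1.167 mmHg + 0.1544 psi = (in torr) 9.152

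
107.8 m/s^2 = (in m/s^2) 107.8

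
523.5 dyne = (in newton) 0.005235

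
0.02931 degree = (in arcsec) 105.5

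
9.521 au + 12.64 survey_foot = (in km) 1.424e+09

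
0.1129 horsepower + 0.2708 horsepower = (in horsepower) 0.3837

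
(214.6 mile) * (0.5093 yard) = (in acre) 39.74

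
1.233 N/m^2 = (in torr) 0.009248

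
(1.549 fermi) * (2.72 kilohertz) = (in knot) 8.19e-12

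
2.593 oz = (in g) 73.51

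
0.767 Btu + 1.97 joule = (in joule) 811.2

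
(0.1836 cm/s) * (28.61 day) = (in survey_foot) 1.489e+04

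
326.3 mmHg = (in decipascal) 4.35e+05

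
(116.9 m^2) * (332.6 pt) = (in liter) 1.372e+04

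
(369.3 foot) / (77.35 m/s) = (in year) 4.615e-08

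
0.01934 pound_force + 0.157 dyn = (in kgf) 0.008773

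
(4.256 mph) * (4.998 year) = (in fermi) 2.999e+23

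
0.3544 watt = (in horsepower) 0.0004753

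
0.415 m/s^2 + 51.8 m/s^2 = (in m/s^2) 52.21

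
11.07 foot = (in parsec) 1.093e-16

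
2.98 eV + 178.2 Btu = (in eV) 1.173e+24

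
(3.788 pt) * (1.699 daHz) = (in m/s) 0.0227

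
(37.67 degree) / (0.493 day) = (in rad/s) 1.544e-05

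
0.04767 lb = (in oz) 0.7627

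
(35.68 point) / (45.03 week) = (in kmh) 1.664e-09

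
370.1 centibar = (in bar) 3.701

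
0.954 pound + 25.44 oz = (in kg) 1.154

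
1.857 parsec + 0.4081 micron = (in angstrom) 5.73e+26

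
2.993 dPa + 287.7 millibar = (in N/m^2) 2.877e+04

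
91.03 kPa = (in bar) 0.9103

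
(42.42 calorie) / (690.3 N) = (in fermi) 2.571e+14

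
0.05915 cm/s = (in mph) 0.001323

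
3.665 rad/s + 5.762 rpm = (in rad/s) 4.268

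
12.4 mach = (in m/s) 4222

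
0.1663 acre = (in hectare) 0.0673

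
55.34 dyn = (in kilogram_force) 5.643e-05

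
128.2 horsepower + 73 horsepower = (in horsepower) 201.2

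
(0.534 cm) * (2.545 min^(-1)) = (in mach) 6.652e-07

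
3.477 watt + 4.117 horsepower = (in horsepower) 4.122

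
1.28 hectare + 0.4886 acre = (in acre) 3.652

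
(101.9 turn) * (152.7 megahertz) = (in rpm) 9.336e+11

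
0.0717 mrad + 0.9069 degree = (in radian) 0.0159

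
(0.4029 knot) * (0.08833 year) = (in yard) 6.314e+05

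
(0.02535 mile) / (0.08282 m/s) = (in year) 1.562e-05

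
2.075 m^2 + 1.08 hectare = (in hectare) 1.08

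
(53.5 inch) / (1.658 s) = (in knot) 1.593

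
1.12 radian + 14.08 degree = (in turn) 0.2174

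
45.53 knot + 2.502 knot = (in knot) 48.03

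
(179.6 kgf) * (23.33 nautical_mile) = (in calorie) 1.819e+07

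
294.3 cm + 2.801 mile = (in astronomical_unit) 3.015e-08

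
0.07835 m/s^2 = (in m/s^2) 0.07835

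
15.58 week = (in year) 0.2988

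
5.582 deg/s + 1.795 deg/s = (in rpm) 1.23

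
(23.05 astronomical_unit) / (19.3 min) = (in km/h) 1.072e+10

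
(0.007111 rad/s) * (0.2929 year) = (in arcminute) 2.258e+08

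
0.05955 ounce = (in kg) 0.001688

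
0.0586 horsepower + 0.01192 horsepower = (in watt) 52.59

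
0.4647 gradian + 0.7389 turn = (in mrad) 4650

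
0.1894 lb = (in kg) 0.08591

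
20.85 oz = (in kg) 0.5911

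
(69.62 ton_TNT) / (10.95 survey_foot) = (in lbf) 1.962e+10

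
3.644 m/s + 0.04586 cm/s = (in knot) 7.084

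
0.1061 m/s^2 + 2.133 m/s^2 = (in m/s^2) 2.239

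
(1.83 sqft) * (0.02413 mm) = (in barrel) 2.58e-05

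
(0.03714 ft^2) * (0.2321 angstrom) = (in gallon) 2.116e-11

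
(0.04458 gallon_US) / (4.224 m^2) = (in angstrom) 3.995e+05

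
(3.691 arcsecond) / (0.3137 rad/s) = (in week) 9.432e-11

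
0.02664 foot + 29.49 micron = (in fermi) 8.149e+12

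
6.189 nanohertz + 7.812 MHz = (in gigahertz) 0.007812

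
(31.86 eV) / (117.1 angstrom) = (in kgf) 4.445e-11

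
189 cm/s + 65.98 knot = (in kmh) 129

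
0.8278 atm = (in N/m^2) 8.388e+04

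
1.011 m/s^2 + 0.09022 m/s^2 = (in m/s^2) 1.101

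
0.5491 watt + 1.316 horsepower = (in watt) 981.9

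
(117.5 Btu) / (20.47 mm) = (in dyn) 6.056e+11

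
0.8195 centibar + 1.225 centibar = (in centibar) 2.045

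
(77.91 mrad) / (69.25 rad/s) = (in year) 3.568e-11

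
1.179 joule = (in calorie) 0.2818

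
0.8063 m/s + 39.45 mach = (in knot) 2.611e+04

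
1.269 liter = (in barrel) 0.007982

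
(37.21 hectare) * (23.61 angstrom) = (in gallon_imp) 0.1932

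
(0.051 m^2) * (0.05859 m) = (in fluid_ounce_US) 101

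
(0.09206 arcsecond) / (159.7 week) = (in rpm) 4.413e-14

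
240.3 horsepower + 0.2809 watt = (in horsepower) 240.3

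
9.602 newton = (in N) 9.602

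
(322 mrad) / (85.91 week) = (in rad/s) 6.197e-09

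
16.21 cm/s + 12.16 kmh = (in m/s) 3.54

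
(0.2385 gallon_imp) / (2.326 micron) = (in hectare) 0.04661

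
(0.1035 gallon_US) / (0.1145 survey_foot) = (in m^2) 0.01123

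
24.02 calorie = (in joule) 100.5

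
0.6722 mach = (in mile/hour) 512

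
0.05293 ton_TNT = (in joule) 2.215e+08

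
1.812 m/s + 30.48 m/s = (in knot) 62.77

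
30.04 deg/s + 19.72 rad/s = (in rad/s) 20.24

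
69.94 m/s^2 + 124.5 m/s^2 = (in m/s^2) 194.4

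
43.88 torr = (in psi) 0.8485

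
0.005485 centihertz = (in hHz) 5.485e-07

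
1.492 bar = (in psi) 21.64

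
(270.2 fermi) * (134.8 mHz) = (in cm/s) 3.642e-12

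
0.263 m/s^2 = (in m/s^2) 0.263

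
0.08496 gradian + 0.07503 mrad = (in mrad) 1.41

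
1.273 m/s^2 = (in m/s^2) 1.273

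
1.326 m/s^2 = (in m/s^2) 1.326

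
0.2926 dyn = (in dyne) 0.2926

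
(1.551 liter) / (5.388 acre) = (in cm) 7.113e-06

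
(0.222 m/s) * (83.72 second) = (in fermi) 1.859e+16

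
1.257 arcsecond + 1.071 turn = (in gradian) 428.4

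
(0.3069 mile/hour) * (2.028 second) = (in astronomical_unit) 1.86e-12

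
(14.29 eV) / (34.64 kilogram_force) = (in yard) 7.371e-21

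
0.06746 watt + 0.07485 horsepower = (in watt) 55.88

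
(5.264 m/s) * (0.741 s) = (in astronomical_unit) 2.607e-11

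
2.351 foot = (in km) 0.0007166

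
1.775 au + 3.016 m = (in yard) 2.904e+11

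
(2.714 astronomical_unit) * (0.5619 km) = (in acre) 5.637e+10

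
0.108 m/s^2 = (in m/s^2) 0.108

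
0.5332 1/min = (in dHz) 0.08887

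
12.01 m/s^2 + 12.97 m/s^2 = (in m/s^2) 24.98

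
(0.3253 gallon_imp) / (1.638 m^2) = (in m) 0.0009028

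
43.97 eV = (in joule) 7.045e-18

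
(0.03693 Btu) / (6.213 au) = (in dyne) 4.192e-06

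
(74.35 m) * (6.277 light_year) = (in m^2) 4.415e+18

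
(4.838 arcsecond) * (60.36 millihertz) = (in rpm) 1.352e-05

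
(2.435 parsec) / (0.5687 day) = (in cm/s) 1.529e+14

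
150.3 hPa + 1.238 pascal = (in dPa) 1.503e+05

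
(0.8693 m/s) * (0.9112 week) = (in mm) 4.791e+08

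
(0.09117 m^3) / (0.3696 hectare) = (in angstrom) 2.467e+05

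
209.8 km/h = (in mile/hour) 130.4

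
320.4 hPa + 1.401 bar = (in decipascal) 1.721e+06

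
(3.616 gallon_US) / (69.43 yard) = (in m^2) 0.0002156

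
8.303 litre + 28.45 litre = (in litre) 36.75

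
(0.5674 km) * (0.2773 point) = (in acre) 1.372e-05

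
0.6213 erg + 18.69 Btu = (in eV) 1.231e+23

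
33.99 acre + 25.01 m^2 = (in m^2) 1.376e+05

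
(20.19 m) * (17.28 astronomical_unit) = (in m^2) 5.219e+13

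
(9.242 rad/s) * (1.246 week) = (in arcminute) 2.394e+10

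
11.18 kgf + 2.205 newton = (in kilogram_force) 11.4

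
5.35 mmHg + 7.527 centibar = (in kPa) 8.24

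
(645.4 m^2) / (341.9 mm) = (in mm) 1.888e+06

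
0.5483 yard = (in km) 0.0005014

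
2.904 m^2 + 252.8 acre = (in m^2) 1.023e+06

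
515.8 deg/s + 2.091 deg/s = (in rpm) 86.32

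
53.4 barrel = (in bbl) 53.4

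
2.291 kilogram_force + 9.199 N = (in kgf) 3.229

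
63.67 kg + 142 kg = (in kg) 205.7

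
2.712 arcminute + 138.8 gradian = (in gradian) 138.9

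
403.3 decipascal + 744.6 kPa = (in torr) 5585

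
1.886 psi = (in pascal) 1.3e+04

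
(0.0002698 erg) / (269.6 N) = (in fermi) 100.1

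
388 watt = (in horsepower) 0.5203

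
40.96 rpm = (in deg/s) 245.8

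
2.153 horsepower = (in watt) 1605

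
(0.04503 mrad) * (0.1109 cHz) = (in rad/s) 4.994e-08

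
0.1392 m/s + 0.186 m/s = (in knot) 0.6321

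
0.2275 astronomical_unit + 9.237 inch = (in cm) 3.403e+12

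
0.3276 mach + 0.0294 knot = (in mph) 249.6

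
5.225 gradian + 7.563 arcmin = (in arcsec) 1.738e+04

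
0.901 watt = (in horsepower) 0.001208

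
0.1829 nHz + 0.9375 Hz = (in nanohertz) 9.375e+08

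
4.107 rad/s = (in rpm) 39.22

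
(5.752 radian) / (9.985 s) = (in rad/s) 0.5761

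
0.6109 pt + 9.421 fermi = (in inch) 0.008485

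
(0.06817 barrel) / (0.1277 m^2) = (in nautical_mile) 4.583e-05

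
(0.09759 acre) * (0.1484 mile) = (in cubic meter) 9.432e+04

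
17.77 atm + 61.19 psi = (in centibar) 2222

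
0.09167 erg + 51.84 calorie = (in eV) 1.354e+21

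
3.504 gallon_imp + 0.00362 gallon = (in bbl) 0.1003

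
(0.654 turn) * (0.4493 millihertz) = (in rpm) 0.01763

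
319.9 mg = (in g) 0.3199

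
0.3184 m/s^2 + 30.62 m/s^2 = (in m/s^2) 30.94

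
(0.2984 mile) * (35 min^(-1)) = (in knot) 544.5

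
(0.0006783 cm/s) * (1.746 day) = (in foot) 3.357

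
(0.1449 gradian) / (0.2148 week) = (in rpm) 1.673e-07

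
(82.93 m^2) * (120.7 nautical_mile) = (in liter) 1.854e+10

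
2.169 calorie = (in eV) 5.664e+19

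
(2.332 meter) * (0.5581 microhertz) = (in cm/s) 0.0001301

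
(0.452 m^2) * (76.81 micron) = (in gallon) 0.009172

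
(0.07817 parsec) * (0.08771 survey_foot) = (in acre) 1.593e+10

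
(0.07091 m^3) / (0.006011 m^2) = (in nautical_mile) 0.00637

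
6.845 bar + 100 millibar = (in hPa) 6945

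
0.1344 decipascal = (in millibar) 0.0001344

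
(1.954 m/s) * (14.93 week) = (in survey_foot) 5.789e+07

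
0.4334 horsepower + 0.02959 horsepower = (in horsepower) 0.463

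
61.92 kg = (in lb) 136.5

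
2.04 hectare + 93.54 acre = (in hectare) 39.89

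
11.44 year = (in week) 596.5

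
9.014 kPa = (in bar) 0.09014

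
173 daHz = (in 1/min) 1.038e+05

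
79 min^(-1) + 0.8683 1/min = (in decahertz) 0.1331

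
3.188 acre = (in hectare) 1.29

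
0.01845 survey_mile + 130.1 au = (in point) 5.517e+16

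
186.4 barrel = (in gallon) 7829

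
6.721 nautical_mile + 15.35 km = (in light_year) 2.938e-12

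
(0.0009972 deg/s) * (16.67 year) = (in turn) 1456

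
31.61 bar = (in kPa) 3161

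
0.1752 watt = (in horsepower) 0.0002349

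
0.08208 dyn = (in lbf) 1.845e-07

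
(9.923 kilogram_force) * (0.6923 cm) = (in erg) 6.737e+06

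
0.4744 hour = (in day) 0.01977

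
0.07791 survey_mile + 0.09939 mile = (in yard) 312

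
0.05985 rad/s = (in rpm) 0.5715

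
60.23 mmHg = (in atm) 0.07925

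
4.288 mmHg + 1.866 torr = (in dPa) 8205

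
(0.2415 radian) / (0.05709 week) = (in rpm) 6.679e-05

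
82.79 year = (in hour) 7.252e+05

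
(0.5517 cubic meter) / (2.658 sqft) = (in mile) 0.001388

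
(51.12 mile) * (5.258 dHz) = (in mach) 127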